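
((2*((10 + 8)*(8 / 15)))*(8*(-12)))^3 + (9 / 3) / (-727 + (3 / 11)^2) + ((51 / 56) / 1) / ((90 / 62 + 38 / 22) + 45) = -31671738644038414445091 / 5057716937000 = -6262062317.55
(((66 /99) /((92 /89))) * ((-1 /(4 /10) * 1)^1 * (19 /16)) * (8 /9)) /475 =-89 /24840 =-0.00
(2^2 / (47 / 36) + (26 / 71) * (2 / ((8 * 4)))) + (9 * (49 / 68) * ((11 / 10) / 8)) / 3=61429969 / 18153280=3.38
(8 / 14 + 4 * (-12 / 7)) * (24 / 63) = -352 / 147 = -2.39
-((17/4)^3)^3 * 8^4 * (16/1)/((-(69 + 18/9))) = 417562945.41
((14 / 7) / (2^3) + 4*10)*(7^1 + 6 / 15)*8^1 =11914 / 5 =2382.80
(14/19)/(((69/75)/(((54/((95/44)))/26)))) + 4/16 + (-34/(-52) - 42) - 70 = -47633791/431756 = -110.33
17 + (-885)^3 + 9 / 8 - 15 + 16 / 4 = -5545232943 / 8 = -693154117.88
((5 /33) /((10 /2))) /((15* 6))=1 /2970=0.00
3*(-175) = -525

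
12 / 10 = 6 / 5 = 1.20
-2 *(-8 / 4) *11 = 44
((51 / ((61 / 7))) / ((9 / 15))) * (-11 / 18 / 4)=-6545 / 4392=-1.49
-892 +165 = -727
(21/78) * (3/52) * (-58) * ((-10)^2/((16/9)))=-50.67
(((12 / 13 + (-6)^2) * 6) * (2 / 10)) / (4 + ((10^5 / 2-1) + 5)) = 72 / 81263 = 0.00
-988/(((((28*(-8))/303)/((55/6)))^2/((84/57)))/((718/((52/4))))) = -11078030975/896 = -12363873.86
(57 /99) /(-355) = -19 /11715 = -0.00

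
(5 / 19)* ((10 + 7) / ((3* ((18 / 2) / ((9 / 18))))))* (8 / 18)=170 / 4617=0.04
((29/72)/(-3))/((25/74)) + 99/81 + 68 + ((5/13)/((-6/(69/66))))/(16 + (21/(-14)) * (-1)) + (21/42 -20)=133299827/2702700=49.32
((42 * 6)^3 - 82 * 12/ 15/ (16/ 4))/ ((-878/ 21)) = -840157059/ 2195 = -382759.48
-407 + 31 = -376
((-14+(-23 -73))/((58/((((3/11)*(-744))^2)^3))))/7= -618208747499449221120/32693353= -18909310020891.68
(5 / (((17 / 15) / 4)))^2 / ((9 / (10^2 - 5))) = 950000 / 289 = 3287.20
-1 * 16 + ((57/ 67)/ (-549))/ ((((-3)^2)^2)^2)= -1287110755/ 80444421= -16.00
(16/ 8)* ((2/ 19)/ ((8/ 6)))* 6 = 18/ 19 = 0.95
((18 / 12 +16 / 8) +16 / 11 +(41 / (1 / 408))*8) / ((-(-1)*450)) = 2944237 / 9900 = 297.40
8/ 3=2.67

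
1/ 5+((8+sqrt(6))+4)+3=17.65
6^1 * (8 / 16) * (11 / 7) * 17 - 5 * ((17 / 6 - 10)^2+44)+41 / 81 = -898483 / 2268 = -396.16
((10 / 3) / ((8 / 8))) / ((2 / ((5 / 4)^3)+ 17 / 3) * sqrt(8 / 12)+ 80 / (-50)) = 1125000 / 5755081+ 1568125 * sqrt(6) / 5755081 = 0.86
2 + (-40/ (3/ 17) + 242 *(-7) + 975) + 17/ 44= -124513/ 132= -943.28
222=222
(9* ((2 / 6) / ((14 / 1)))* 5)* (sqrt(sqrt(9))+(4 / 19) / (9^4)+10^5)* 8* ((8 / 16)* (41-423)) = -47619738015280 / 290871-11460* sqrt(3) / 7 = -163717121.38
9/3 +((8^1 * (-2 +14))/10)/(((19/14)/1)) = 957/95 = 10.07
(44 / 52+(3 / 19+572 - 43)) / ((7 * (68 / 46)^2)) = 69251919 / 1998724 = 34.65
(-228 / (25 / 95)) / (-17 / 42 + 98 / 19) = -182.28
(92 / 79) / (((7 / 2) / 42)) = 1104 / 79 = 13.97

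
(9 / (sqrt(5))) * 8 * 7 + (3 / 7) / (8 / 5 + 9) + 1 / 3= 416 / 1113 + 504 * sqrt(5) / 5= 225.77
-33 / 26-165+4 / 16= -8633 / 52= -166.02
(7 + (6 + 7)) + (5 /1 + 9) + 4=38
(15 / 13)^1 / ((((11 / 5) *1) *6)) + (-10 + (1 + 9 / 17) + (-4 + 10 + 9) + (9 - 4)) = 56481 / 4862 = 11.62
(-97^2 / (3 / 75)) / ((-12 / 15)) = 1176125 / 4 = 294031.25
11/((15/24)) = 88/5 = 17.60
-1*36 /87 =-12 /29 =-0.41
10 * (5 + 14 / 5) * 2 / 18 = 8.67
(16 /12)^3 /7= 64 /189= 0.34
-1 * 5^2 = -25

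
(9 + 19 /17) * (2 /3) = 344 /51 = 6.75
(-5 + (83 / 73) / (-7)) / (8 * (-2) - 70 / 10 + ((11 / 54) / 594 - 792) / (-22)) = -169232976 / 426161225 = -0.40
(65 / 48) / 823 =65 / 39504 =0.00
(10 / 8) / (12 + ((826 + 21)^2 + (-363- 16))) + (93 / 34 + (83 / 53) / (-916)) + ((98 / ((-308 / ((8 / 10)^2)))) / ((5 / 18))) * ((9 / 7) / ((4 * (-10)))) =11217547888799689 / 4068530367495000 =2.76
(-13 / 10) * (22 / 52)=-11 / 20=-0.55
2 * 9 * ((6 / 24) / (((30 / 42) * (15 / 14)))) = 147 / 25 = 5.88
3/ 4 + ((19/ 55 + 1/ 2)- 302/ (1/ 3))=-198969/ 220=-904.40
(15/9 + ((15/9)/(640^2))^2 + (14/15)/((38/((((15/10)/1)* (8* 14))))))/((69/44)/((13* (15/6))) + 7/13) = 950635981703837/96280416092160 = 9.87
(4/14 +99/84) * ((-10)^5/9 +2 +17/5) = -20490037/1260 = -16261.93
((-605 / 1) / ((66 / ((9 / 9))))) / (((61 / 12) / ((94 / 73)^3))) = -91364240 / 23730037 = -3.85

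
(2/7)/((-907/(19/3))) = -38/19047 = -0.00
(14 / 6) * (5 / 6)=35 / 18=1.94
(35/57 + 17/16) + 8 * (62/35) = 505867/31920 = 15.85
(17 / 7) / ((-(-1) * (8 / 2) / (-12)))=-51 / 7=-7.29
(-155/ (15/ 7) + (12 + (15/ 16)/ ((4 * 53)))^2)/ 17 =2477381795/ 586788864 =4.22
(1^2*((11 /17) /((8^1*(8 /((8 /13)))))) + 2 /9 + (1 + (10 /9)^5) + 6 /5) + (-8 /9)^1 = 1687637207 /521993160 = 3.23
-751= -751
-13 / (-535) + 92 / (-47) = -48609 / 25145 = -1.93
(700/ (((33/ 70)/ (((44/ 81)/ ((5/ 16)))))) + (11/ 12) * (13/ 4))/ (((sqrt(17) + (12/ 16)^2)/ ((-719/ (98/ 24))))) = -97106.68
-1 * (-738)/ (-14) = -369/ 7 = -52.71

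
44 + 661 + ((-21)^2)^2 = 195186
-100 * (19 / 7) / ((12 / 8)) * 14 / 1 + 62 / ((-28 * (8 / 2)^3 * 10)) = -68096093 / 26880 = -2533.34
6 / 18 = 1 / 3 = 0.33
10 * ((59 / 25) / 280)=59 / 700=0.08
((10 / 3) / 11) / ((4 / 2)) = 5 / 33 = 0.15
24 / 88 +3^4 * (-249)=-221856 / 11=-20168.73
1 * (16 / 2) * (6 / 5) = 48 / 5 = 9.60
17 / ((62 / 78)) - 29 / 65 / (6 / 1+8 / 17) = 4725167 / 221650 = 21.32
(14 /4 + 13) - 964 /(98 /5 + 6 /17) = -13489 /424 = -31.81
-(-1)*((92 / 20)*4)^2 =8464 / 25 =338.56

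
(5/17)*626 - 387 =-3449/17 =-202.88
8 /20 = 2 /5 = 0.40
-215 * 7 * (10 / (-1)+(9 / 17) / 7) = 253915 / 17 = 14936.18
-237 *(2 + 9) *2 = -5214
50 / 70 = 5 / 7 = 0.71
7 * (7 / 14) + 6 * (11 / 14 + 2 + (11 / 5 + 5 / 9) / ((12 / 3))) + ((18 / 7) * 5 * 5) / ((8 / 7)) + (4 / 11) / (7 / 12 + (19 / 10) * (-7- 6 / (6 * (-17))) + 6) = 2506882457 / 31124940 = 80.54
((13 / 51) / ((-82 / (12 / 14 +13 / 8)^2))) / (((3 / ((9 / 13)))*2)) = -19321 / 8743168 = -0.00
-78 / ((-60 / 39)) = 507 / 10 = 50.70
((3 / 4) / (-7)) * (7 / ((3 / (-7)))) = 7 / 4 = 1.75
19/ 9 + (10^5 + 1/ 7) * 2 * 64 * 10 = 8064011653/ 63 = 128000184.97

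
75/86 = 0.87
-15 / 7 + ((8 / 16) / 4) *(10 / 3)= -1.73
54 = 54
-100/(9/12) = -400/3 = -133.33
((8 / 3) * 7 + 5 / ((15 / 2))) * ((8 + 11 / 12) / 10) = 3103 / 180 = 17.24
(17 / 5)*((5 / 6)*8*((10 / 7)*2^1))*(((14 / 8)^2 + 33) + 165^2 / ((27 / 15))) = 6873015 / 7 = 981859.29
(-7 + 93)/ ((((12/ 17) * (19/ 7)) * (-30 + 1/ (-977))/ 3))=-4999309/ 1113818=-4.49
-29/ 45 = -0.64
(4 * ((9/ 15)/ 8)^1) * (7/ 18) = 7/ 60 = 0.12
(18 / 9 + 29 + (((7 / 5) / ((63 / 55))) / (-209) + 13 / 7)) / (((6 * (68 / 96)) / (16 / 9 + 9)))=15257324 / 183141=83.31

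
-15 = -15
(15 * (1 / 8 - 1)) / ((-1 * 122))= 105 / 976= 0.11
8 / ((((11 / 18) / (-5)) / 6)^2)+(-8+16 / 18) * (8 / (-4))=21010688 / 1089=19293.56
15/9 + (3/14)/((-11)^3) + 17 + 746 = 42746387/55902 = 764.67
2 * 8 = 16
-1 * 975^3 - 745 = -926860120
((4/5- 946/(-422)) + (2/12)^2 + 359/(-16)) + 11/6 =-2663869/151920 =-17.53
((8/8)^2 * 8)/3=8/3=2.67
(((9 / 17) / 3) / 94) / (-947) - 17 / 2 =-6431552 / 756653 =-8.50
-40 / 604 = -0.07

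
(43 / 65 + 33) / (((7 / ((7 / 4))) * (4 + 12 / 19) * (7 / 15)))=31179 / 8008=3.89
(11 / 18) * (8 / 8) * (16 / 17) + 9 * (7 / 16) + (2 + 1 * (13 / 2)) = 31855 / 2448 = 13.01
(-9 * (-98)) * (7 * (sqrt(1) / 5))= 6174 / 5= 1234.80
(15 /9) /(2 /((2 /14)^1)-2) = 5 /36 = 0.14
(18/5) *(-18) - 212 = -1384/5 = -276.80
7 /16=0.44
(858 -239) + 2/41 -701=-3360/41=-81.95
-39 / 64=-0.61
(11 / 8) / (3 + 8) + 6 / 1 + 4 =81 / 8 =10.12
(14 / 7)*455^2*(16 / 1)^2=105996800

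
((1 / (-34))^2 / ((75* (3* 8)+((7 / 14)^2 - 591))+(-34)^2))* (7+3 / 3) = 8 / 2734229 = 0.00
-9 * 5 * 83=-3735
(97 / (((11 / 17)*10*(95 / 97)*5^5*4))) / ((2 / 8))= 159953 / 32656250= 0.00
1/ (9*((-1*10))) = -0.01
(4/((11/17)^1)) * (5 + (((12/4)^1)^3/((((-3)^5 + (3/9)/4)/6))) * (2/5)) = 4691116/160325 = 29.26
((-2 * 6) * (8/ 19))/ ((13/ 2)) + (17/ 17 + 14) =3513/ 247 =14.22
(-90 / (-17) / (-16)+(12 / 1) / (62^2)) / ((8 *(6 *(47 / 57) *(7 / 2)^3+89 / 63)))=-51275889 / 267243782704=-0.00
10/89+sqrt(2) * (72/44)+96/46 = 4.51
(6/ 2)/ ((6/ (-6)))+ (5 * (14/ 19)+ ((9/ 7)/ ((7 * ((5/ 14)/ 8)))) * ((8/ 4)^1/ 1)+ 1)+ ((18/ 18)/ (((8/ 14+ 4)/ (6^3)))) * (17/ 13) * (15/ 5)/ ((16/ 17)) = 114453439/ 553280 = 206.86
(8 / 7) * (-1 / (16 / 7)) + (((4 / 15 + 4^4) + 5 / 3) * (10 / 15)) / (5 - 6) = -172.46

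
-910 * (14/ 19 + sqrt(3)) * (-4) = 50960/ 19 + 3640 * sqrt(3) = 8986.77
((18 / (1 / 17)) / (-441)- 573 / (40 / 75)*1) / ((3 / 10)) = -2107135 / 588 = -3583.56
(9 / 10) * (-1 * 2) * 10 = -18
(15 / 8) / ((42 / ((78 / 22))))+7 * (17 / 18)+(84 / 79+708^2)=439090064381 / 875952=501271.83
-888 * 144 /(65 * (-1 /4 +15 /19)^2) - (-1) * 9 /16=-11816435367 /1748240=-6759.05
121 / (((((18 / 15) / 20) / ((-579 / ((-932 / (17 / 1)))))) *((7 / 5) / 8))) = 198500500 / 1631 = 121704.78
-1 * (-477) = 477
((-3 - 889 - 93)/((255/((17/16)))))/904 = -197/43392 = -0.00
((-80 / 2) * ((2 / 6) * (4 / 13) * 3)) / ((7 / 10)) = -1600 / 91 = -17.58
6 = 6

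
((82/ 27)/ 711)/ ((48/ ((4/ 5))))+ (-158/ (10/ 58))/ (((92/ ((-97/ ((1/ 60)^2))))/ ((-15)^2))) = 10366602877170943/ 13245930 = 782625521.74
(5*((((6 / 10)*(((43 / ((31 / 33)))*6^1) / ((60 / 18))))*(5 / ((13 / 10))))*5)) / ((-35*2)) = -191565 / 2821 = -67.91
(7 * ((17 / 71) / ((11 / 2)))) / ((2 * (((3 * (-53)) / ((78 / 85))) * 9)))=-182 / 1862685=-0.00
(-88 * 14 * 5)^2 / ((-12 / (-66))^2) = 1147854400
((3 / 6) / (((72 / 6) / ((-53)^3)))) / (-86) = 148877 / 2064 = 72.13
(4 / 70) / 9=2 / 315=0.01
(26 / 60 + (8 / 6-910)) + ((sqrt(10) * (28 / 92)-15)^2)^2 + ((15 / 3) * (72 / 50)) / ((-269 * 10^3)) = 7193882111046334 / 141144804375-50196300 * sqrt(10) / 12167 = 37921.77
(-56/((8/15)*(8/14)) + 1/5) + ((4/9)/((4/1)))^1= -33019/180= -183.44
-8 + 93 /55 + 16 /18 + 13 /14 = -31127 /6930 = -4.49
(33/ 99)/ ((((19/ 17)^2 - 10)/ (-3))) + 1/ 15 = 0.18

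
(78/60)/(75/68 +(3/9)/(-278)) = 1.18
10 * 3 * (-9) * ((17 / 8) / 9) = -255 / 4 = -63.75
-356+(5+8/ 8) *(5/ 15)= -354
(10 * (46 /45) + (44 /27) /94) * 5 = 64970 /1269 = 51.20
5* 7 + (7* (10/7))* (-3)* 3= -55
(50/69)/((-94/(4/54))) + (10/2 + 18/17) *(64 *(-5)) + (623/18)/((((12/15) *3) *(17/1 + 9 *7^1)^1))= -369375113867/190532736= -1938.64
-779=-779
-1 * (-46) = 46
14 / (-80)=-0.18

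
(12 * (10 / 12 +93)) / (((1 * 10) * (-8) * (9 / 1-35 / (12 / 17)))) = 1689 / 4870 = 0.35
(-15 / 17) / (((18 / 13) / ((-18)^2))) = -3510 / 17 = -206.47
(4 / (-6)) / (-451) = 2 / 1353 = 0.00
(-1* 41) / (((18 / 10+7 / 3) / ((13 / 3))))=-2665 / 62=-42.98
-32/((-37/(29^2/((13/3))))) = 80736/481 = 167.85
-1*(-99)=99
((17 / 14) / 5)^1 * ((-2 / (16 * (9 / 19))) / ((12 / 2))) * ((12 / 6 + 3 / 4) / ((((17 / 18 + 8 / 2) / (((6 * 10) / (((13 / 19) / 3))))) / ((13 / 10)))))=-2.03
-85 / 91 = -0.93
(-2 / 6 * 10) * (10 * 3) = -100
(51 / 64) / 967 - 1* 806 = -49881677 / 61888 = -806.00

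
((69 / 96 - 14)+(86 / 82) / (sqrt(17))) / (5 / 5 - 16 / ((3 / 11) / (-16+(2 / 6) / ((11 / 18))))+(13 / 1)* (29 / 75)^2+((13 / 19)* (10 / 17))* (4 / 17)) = -13126921875 / 899134239296+78125625* sqrt(17) / 1152015744098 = -0.01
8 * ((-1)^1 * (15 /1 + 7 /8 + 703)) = -5751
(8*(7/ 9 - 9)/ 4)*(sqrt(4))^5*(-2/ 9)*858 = 2708992/ 27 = 100333.04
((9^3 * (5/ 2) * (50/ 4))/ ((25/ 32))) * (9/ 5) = 52488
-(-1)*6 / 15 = 2 / 5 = 0.40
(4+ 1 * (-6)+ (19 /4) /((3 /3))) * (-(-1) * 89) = 979 /4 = 244.75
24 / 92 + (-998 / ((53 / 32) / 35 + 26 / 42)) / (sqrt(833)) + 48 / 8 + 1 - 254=-5675 / 23 - 479040 * sqrt(17) / 38063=-298.63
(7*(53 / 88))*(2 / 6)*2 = 371 / 132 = 2.81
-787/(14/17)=-13379/14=-955.64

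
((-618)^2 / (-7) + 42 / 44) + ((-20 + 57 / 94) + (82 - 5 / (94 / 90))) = -197242006 / 3619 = -54501.80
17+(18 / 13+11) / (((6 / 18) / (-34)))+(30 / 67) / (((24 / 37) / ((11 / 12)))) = -52075961 / 41808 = -1245.60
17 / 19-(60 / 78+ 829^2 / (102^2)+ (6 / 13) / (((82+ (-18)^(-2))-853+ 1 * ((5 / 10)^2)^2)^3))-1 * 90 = -399663187580921381908118177 / 2563094382808643009670708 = -155.93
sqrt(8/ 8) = 1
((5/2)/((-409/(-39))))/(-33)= -65/8998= -0.01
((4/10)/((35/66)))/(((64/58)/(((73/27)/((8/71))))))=1653377/100800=16.40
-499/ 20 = -24.95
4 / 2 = 2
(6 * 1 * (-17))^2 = 10404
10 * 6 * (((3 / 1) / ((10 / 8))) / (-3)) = -48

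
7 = 7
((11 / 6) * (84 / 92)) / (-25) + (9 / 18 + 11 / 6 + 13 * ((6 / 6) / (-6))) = 172 / 1725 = 0.10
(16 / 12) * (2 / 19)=8 / 57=0.14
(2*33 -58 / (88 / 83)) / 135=497 / 5940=0.08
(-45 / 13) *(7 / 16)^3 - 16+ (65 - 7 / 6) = 7594783 / 159744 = 47.54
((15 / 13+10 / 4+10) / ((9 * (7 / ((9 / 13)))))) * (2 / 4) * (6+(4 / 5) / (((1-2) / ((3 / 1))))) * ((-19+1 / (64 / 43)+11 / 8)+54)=1515069 / 151424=10.01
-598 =-598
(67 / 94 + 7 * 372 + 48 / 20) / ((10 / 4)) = 1225343 / 1175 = 1042.85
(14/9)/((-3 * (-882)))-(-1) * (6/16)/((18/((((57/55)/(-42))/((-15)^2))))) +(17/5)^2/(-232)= -106878539/2170476000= -0.05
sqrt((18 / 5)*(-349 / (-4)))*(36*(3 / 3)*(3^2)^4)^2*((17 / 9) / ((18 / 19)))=166849090596*sqrt(3490) / 5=1971362781673.28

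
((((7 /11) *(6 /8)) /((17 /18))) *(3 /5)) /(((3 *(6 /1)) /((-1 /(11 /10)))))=-63 /4114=-0.02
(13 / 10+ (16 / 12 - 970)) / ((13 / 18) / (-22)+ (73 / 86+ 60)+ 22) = -82361598 / 7050955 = -11.68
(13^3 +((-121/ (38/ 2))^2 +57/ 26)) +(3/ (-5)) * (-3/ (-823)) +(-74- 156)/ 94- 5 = 4052292873647/ 1815299330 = 2232.30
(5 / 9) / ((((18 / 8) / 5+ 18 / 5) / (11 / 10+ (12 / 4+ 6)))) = 1010 / 729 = 1.39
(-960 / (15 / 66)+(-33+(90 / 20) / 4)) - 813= -40551 / 8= -5068.88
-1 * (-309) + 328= 637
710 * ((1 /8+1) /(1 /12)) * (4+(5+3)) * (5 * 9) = 5175900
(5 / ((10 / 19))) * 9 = 171 / 2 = 85.50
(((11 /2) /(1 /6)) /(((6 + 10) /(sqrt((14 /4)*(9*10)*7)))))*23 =15939*sqrt(5) /16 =2227.54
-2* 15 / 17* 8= -240 / 17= -14.12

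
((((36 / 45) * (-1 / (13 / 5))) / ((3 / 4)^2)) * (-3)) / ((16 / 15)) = 20 / 13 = 1.54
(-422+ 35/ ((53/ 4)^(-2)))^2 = 8383782969/ 256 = 32749152.22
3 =3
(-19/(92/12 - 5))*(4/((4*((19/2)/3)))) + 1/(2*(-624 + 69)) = -4997/2220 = -2.25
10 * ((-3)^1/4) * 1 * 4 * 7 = -210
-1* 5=-5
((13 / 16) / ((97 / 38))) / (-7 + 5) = -247 / 1552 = -0.16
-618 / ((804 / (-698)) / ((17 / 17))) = 35947 / 67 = 536.52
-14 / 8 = -7 / 4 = -1.75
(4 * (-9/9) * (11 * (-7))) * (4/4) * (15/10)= 462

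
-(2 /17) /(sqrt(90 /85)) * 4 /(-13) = 4 * sqrt(34) /663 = 0.04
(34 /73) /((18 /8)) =136 /657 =0.21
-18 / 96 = -0.19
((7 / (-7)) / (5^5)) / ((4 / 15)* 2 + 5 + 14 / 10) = -3 / 65000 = -0.00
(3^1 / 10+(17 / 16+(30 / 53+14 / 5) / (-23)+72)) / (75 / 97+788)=692583783 / 7461352720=0.09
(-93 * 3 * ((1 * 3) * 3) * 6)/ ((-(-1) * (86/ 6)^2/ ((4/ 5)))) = -58.67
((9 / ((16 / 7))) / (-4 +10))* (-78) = -819 / 16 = -51.19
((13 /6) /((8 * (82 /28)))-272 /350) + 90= 15380101 /172200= 89.32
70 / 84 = 5 / 6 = 0.83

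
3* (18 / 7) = 54 / 7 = 7.71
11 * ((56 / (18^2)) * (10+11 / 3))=6314 / 243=25.98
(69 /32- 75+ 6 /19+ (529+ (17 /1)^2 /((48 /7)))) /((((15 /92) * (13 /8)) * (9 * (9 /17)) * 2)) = 197.49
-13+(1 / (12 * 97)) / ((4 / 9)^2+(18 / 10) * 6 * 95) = -419267341 / 32251336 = -13.00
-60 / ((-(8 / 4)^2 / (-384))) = -5760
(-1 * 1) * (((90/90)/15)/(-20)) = 1/300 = 0.00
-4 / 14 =-2 / 7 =-0.29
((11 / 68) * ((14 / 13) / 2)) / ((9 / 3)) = 77 / 2652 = 0.03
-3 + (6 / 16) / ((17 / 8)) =-48 / 17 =-2.82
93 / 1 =93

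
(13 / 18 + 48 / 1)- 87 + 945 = 16321 / 18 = 906.72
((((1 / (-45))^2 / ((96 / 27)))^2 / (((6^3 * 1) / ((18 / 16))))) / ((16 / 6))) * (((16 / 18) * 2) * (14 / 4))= 7 / 29859840000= 0.00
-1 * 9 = -9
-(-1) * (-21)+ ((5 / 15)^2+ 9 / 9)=-179 / 9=-19.89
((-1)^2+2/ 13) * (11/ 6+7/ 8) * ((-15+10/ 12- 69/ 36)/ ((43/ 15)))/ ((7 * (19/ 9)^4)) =-158284125/ 1255251872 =-0.13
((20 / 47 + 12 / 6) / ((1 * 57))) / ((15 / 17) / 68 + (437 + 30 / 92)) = 53176 / 546514637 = 0.00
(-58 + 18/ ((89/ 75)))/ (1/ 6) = -22872/ 89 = -256.99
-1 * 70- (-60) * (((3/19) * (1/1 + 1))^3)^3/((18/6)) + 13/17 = -379799993869243/5485690862243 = -69.23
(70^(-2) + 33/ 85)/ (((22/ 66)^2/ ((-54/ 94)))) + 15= 50863749/ 3915100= 12.99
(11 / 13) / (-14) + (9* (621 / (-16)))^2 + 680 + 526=2870653379 / 23296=123225.16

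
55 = 55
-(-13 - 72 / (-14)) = 55 / 7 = 7.86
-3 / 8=-0.38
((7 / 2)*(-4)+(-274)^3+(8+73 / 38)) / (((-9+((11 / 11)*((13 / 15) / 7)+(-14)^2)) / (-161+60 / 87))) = 381578781158715 / 21652096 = 17623179.81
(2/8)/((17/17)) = 1/4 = 0.25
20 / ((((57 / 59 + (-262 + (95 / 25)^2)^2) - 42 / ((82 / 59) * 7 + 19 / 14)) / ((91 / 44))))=153637290625 / 227624431861728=0.00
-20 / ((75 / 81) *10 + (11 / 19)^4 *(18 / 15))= -2.13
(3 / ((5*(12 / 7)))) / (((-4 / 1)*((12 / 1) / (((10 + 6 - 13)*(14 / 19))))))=-49 / 3040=-0.02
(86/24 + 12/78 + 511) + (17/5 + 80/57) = 2566531/4940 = 519.54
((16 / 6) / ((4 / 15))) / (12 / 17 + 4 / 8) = 340 / 41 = 8.29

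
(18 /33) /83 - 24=-21906 /913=-23.99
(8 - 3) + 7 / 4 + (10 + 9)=103 / 4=25.75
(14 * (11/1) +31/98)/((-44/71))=-1073733/4312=-249.01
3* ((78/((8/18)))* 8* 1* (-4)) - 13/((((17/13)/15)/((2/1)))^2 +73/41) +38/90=-8430498296509/500181705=-16854.87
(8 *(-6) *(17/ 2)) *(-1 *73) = 29784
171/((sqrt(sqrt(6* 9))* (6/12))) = 57* 2^(3/4)* 3^(1/4) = 126.16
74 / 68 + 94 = 3233 / 34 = 95.09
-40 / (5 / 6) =-48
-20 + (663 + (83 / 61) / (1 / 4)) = 39555 / 61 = 648.44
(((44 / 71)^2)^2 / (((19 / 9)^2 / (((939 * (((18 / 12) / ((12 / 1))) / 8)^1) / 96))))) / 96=123731091 / 2348445911296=0.00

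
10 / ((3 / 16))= 160 / 3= 53.33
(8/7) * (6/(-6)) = -8/7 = -1.14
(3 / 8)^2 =9 / 64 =0.14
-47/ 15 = -3.13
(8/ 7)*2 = 16/ 7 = 2.29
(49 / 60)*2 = 49 / 30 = 1.63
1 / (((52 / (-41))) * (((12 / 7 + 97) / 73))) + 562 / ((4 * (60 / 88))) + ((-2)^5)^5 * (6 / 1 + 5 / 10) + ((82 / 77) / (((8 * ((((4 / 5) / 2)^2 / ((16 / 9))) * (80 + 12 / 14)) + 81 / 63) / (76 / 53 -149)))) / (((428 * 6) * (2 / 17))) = -118662949430309423959 / 544066893240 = -218103602.53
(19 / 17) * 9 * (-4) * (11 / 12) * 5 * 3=-9405 / 17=-553.24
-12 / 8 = -3 / 2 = -1.50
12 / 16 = 3 / 4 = 0.75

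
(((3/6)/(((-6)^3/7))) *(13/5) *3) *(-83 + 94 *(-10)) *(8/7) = 4433/30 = 147.77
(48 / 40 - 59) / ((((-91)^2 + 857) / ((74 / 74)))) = -0.01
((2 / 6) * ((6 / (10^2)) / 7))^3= 1 / 42875000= 0.00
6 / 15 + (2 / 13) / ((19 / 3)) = 524 / 1235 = 0.42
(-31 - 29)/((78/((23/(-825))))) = 46/2145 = 0.02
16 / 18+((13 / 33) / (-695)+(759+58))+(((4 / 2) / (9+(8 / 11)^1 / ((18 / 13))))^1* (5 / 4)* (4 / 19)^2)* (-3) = 19156420879538 / 23422804515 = 817.85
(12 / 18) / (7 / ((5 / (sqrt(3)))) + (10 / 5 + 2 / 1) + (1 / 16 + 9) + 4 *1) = 10400 / 260799 - 2560 *sqrt(3) / 782397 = 0.03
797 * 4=3188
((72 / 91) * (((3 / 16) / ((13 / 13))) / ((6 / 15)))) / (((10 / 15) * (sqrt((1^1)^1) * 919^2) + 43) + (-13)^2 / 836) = 84645 / 128511505213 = 0.00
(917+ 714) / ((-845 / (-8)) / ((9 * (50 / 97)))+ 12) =46.91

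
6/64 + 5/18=107/288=0.37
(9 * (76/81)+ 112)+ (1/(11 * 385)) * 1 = 4590749/38115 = 120.44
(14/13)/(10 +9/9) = 14/143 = 0.10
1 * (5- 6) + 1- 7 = -7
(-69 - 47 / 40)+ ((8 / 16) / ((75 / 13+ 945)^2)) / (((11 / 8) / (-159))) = -9827231747 / 140038800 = -70.18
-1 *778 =-778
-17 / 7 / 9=-17 / 63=-0.27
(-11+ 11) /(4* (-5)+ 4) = 0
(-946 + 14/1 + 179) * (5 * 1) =-3765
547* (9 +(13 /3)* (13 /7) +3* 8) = 471514 /21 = 22453.05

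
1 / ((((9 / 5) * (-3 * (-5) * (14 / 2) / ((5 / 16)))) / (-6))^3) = -125 / 128024064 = -0.00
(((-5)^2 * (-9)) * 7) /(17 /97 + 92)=-152775 /8941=-17.09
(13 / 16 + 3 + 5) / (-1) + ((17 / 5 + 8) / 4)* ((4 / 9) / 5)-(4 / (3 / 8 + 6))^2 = -9314557 / 1040400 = -8.95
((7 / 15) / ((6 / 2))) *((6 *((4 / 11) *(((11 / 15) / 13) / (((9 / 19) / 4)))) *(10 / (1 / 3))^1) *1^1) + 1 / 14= 120923 / 24570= 4.92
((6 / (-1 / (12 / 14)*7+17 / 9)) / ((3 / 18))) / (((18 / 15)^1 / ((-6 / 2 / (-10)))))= -162 / 113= -1.43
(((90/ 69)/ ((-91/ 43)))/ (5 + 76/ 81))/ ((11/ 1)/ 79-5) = 1375785/ 64430912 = 0.02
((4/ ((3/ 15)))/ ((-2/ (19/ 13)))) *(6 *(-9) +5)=716.15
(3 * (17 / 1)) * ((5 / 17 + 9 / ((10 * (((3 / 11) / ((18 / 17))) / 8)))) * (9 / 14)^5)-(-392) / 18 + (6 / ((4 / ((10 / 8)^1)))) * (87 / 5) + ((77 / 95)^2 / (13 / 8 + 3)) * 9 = 143961026063 / 673192800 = 213.85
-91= -91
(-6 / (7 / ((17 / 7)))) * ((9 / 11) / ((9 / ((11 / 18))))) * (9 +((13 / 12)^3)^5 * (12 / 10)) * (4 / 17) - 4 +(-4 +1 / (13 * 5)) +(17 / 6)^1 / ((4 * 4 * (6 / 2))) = -8.28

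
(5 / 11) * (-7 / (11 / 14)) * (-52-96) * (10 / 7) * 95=9842000 / 121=81338.84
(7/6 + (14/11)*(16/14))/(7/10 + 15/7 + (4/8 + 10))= 6055/30822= 0.20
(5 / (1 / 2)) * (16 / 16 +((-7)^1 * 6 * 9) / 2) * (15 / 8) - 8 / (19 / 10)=-67055 / 19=-3529.21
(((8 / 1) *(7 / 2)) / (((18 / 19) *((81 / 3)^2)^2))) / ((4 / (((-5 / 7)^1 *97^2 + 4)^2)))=42001367491 / 66961566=627.25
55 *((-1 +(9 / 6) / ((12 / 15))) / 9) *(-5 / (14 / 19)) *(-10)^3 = 653125 / 18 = 36284.72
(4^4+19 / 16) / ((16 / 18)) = 37035 / 128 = 289.34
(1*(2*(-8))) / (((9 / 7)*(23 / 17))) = -1904 / 207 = -9.20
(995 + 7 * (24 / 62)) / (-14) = -30929 / 434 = -71.26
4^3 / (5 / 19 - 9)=-608 / 83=-7.33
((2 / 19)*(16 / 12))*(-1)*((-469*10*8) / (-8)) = -37520 / 57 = -658.25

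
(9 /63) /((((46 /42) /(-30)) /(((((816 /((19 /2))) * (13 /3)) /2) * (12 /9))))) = -424320 /437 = -970.98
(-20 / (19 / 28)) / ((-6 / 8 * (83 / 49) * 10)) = 10976 / 4731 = 2.32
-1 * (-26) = 26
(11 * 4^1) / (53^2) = 44 / 2809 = 0.02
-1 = -1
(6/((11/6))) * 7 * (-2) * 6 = -3024/11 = -274.91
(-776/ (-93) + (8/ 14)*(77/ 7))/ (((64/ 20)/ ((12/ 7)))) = 11905/ 1519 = 7.84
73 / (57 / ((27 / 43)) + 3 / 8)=0.80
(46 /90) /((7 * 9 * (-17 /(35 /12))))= -23 /16524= -0.00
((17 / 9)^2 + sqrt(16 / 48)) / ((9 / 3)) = sqrt(3) / 9 + 289 / 243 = 1.38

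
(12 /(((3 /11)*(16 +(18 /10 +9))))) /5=22 /67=0.33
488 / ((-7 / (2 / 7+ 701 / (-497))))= 272792 / 3479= 78.41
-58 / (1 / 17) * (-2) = 1972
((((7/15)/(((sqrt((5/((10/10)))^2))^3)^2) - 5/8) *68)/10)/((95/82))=-816757843/222656250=-3.67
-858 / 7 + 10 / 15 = -2560 / 21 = -121.90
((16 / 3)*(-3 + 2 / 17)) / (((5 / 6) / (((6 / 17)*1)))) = -9408 / 1445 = -6.51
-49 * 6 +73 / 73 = -293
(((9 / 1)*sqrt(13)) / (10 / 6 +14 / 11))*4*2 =2376*sqrt(13) / 97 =88.32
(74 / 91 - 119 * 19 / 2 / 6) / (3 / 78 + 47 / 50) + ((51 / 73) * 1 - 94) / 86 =-16167591641 / 83848968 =-192.82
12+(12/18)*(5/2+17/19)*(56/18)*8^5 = 39454724/171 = 230729.38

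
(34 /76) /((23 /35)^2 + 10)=20825 /485602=0.04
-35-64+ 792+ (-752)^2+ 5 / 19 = 10757748 / 19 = 566197.26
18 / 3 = 6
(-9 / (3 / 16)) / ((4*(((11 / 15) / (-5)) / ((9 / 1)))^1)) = 8100 / 11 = 736.36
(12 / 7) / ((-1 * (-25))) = 12 / 175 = 0.07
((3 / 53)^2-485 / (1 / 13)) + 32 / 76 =-6304.58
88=88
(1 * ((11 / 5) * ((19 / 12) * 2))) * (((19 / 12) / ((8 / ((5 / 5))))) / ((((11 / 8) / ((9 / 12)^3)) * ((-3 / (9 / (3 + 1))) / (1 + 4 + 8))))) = -42237 / 10240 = -4.12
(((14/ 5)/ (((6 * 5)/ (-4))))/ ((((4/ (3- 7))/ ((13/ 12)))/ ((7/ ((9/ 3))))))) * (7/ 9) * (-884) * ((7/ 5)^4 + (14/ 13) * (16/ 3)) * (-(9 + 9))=141684296936/ 1265625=111948.09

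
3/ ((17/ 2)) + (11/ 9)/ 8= 0.51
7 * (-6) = -42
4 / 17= 0.24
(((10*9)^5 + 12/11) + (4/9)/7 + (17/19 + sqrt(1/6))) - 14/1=sqrt(6)/6 + 77749818142643/13167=5904899988.46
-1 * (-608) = 608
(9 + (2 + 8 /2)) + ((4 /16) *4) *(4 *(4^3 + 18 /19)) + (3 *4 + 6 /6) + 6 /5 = 27454 /95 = 288.99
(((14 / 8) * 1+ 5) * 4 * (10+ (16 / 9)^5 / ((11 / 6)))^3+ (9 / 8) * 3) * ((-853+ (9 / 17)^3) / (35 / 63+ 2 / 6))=-38171126056674366539175595 / 193136112130213296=-197638471.83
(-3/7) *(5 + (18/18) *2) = -3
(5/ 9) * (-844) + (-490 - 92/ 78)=-112328/ 117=-960.07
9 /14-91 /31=-995 /434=-2.29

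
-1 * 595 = -595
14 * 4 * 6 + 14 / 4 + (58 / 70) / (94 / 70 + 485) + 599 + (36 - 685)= 2463949 / 8511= 289.50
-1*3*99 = -297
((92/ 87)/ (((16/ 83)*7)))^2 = 3644281/ 5934096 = 0.61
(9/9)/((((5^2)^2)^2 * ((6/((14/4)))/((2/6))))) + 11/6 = 25781257/14062500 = 1.83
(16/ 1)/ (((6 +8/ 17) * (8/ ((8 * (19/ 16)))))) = 323/ 110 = 2.94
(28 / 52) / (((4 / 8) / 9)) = 126 / 13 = 9.69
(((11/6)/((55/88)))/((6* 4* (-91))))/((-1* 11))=0.00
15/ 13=1.15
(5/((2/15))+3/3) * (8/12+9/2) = 2387/12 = 198.92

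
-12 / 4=-3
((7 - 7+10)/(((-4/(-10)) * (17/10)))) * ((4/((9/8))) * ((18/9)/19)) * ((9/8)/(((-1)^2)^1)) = 2000/323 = 6.19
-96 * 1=-96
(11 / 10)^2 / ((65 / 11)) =1331 / 6500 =0.20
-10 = -10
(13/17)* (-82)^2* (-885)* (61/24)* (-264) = 51908305020/17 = 3053429707.06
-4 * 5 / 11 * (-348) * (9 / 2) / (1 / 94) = 2944080 / 11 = 267643.64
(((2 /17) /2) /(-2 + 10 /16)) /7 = -8 /1309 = -0.01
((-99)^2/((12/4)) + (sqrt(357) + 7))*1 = sqrt(357) + 3274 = 3292.89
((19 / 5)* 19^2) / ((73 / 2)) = 13718 / 365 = 37.58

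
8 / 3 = 2.67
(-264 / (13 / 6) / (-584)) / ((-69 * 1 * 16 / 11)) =-363 / 174616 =-0.00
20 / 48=5 / 12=0.42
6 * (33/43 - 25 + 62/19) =-102792/817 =-125.82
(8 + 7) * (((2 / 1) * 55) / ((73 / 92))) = 151800 / 73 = 2079.45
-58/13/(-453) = 58/5889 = 0.01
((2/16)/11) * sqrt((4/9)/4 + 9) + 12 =sqrt(82)/264 + 12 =12.03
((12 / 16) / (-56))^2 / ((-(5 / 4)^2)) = -9 / 78400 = -0.00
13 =13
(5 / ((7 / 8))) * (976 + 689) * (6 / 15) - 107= 25891 / 7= 3698.71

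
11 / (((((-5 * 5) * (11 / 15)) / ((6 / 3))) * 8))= -3 / 20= -0.15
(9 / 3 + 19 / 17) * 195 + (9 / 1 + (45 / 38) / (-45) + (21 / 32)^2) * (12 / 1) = 75725121 / 82688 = 915.79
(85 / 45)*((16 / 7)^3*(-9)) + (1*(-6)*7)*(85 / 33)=-1174122 / 3773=-311.19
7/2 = 3.50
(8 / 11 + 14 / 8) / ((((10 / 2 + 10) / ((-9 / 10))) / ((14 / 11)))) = -2289 / 12100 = -0.19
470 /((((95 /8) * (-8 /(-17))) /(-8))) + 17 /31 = -672.29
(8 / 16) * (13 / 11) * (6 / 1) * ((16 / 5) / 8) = 78 / 55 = 1.42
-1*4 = -4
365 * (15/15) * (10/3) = 3650/3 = 1216.67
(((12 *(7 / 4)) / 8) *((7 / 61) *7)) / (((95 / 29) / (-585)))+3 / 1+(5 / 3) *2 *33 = -263.55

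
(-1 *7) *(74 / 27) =-518 / 27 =-19.19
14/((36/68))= 238/9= 26.44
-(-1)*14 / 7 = 2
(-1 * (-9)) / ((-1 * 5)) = -9 / 5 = -1.80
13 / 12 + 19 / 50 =439 / 300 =1.46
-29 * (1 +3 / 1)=-116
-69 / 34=-2.03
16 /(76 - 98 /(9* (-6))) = 432 /2101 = 0.21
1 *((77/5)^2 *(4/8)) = 5929/50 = 118.58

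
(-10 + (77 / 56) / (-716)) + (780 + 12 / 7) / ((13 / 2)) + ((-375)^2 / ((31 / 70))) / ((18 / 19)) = 5417874186281 / 16158688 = 335291.71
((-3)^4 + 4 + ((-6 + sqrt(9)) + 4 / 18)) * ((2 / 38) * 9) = 740 / 19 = 38.95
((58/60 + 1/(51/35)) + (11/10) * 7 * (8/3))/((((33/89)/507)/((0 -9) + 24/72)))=-442491179/1683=-262918.11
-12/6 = -2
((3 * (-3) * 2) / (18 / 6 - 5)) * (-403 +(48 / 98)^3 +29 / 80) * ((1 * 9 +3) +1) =-443252864223 / 9411920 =-47094.84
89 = 89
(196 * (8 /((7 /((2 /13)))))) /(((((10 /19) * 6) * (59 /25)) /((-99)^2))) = 34760880 /767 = 45320.57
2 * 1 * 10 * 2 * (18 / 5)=144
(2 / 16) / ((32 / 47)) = 47 / 256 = 0.18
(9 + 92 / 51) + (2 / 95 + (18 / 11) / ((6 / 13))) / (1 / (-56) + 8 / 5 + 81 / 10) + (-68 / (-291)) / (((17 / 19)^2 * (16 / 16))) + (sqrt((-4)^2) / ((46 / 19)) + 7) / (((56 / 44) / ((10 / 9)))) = 25746720923654 / 1353832217199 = 19.02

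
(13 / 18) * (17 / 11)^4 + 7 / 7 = 1349311 / 263538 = 5.12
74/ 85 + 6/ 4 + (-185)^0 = 573/ 170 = 3.37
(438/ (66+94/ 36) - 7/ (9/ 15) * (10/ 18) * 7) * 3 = -1300007/ 11115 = -116.96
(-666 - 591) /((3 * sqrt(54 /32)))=-1676 * sqrt(3) /9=-322.55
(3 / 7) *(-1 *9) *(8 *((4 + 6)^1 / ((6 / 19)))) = -6840 / 7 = -977.14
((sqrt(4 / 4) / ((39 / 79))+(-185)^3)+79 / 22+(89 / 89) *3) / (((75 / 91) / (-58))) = 1102802951971 / 2475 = 445576950.29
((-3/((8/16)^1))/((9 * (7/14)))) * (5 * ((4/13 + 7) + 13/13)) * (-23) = 16560/13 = 1273.85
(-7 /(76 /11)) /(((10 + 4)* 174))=-11 /26448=-0.00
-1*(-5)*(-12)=-60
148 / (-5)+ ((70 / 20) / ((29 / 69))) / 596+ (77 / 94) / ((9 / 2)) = -2149764847 / 73111320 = -29.40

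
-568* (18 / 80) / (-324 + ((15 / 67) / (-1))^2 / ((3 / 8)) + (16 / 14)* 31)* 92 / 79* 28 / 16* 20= 3232766817 / 179005705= 18.06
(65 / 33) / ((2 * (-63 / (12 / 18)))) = -65 / 6237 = -0.01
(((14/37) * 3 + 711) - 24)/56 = 25461/2072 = 12.29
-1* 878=-878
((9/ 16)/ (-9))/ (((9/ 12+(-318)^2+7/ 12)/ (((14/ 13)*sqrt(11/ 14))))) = -3*sqrt(154)/ 63102208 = -0.00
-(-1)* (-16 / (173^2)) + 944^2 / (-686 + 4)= -13335410128 / 10205789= -1306.65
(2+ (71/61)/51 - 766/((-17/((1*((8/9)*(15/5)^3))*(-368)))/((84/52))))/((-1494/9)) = 25999012207/6713538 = 3872.62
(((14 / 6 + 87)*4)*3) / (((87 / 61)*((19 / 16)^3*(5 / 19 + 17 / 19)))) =133922816 / 345477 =387.65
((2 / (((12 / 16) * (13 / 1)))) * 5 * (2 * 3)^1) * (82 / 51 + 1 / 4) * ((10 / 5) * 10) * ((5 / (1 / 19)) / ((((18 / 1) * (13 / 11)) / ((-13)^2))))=79211000 / 459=172572.98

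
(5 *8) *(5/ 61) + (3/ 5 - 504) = -152537/ 305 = -500.12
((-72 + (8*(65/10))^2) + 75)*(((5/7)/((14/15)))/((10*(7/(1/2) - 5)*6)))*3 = 13535/1176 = 11.51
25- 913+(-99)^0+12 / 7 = -6197 / 7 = -885.29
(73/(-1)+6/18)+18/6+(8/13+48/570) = -255523/3705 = -68.97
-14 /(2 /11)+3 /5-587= -3317 /5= -663.40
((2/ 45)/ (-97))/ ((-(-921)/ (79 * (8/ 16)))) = -79/ 4020165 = -0.00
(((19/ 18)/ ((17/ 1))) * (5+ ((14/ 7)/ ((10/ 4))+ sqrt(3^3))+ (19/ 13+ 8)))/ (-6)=-4712/ 29835 - 19 * sqrt(3)/ 612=-0.21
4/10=0.40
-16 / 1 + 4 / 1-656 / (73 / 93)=-61884 / 73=-847.73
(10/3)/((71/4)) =40/213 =0.19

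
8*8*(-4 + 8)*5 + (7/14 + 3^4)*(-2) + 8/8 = 1118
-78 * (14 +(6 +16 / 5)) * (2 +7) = -81432 / 5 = -16286.40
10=10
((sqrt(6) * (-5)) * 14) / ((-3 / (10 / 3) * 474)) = 350 * sqrt(6) / 2133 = 0.40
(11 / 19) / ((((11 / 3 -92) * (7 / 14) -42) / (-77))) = 462 / 893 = 0.52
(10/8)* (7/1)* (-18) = -315/2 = -157.50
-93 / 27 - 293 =-2668 / 9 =-296.44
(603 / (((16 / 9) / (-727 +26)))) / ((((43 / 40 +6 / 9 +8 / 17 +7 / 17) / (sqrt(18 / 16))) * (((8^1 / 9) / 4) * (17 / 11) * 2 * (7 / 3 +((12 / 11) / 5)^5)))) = -25589408667197203125 * sqrt(2) / 603602073878816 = -59954.88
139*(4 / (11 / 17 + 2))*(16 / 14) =240.05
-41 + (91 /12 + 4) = -353 /12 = -29.42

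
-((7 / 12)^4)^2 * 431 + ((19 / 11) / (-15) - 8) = -328569771353 / 23648993280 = -13.89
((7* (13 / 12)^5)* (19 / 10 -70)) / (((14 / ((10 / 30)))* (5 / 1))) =-84283511 / 24883200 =-3.39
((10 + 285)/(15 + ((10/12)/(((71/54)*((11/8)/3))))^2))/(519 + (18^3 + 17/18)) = 215926194/78630580535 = 0.00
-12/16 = -3/4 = -0.75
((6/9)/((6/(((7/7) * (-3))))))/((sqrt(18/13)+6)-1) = -65/921+sqrt(26)/307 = -0.05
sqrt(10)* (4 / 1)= 4* sqrt(10)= 12.65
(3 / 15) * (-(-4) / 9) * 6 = 8 / 15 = 0.53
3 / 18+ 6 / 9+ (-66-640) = -4231 / 6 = -705.17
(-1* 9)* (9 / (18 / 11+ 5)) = -891 / 73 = -12.21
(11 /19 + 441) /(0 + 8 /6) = 331.18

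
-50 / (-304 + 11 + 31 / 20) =1000 / 5829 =0.17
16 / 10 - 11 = -47 / 5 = -9.40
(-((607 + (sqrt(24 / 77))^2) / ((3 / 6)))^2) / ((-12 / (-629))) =-1375483468301 / 17787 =-77330829.72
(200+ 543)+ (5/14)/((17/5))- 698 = 10735/238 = 45.11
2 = 2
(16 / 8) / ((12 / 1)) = 1 / 6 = 0.17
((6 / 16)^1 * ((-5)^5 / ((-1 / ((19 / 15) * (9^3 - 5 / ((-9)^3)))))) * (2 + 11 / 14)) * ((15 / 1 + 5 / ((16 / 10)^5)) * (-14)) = -20803589022653125 / 31850496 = -653163737.94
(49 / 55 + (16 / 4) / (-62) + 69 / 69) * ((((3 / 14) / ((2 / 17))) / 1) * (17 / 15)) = 449973 / 119350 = 3.77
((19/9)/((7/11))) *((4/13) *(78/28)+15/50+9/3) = 20273/1470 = 13.79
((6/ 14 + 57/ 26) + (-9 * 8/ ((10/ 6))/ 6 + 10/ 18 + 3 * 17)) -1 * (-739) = 6437147/ 8190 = 785.98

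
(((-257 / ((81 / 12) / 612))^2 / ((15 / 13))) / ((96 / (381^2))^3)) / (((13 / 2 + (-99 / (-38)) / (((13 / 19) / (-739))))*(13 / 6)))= -3123568411513792980231 / 11678720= -267458112833751.73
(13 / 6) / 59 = 13 / 354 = 0.04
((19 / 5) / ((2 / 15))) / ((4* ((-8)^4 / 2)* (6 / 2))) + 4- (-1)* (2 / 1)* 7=294931 / 16384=18.00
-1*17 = -17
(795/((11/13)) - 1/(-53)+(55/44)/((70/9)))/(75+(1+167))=30680143/7933464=3.87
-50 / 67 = -0.75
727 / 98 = 7.42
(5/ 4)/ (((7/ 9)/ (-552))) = -6210/ 7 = -887.14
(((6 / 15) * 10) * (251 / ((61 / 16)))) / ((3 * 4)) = 4016 / 183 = 21.95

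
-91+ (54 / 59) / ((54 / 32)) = -90.46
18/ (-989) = -18/ 989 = -0.02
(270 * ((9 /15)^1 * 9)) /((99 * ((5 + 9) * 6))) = 0.18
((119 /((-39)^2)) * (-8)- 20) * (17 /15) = -533324 /22815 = -23.38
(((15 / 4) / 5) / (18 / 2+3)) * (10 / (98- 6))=5 / 736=0.01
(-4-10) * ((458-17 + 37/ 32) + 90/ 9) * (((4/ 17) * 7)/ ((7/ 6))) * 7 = -2126943/ 34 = -62557.15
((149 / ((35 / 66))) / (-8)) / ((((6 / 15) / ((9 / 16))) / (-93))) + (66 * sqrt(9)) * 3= 4647753 / 896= 5187.22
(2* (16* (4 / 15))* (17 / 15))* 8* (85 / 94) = 147968 / 2115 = 69.96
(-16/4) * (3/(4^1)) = -3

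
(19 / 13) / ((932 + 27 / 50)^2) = 47500 / 28263002677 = 0.00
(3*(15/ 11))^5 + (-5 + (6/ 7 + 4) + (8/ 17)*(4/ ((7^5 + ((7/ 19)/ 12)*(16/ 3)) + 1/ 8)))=504823053379558000/ 440650376688599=1145.63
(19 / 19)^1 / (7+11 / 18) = 18 / 137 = 0.13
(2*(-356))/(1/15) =-10680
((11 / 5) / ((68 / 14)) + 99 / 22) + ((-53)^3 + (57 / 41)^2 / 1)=-21271306279 / 142885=-148870.11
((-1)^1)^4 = 1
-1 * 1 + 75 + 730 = 804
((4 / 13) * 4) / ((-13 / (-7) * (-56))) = -2 / 169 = -0.01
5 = 5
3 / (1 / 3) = 9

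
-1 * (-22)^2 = -484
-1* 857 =-857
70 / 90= 7 / 9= 0.78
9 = 9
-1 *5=-5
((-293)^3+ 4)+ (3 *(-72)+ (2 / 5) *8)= -125769829 / 5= -25153965.80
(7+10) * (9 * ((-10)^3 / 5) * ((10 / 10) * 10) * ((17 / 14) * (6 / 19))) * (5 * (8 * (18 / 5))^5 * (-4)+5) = 1627422945494832 / 35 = 46497798442709.49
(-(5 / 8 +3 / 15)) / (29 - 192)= 33 / 6520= 0.01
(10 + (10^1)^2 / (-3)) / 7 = -3.33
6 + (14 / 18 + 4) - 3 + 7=133 / 9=14.78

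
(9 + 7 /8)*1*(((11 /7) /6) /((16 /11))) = 9559 /5376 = 1.78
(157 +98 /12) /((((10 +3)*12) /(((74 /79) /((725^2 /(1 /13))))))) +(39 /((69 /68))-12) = 153601653723341 /5810588842500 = 26.43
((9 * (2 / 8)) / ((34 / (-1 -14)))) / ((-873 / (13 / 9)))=65 / 39576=0.00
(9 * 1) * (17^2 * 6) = 15606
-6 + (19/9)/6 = -5.65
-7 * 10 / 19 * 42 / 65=-588 / 247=-2.38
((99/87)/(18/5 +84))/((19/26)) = 715/40223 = 0.02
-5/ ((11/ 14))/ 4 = -35/ 22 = -1.59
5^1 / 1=5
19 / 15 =1.27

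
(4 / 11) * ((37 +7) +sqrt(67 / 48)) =sqrt(201) / 33 +16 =16.43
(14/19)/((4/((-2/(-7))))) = 1/19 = 0.05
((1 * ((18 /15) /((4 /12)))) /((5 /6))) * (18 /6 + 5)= 864 /25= 34.56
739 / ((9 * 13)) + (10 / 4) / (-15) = 1439 / 234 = 6.15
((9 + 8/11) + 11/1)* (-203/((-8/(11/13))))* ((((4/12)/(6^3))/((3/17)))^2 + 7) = 102034007537/32752512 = 3115.30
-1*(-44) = 44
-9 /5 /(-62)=9 /310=0.03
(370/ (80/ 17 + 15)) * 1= 1258/ 67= 18.78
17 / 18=0.94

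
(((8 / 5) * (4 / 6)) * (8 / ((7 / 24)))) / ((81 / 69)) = 23552 / 945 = 24.92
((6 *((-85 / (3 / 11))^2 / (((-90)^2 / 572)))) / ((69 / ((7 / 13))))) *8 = 43081808 / 16767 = 2569.44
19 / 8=2.38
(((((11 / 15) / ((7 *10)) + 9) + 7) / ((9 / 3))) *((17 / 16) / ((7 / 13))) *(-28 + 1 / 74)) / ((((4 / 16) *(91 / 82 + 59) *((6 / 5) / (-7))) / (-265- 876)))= -51420628648883 / 393925680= -130533.83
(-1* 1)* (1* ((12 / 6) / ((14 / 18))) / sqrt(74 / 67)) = -9* sqrt(4958) / 259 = -2.45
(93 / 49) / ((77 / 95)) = 8835 / 3773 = 2.34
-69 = -69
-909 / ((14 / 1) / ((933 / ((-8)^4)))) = -848097 / 57344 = -14.79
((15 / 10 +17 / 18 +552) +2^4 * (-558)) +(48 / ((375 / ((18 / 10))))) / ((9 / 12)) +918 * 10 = 4537978 / 5625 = 806.75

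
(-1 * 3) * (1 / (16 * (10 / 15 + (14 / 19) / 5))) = -855 / 3712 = -0.23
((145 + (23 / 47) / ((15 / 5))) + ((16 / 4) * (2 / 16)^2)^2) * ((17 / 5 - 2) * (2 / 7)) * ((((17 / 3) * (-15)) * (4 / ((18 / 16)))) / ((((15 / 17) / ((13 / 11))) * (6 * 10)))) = -1789680763 / 4568400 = -391.75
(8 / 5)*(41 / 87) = 0.75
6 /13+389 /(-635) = -1247 /8255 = -0.15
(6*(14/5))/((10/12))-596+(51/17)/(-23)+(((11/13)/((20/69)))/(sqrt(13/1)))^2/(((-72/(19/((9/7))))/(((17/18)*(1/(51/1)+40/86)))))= -1946521604471597/3379189881600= -576.03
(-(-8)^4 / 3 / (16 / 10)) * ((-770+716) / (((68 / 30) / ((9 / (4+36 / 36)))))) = 622080 / 17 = 36592.94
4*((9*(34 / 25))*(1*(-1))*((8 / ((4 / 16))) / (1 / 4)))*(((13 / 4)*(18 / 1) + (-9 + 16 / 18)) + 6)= -1766912 / 5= -353382.40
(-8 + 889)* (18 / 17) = 932.82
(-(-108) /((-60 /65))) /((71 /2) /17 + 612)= -0.19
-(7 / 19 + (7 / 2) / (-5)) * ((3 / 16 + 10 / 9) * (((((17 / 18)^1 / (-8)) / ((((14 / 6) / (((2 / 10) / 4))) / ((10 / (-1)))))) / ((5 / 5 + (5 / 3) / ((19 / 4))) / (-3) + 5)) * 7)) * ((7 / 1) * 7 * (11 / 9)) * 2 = 11994367 / 5975040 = 2.01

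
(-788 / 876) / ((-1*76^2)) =197 / 1264944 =0.00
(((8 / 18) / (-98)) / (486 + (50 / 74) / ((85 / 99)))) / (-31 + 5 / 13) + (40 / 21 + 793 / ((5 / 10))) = 3282179655131 / 2066987727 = 1587.90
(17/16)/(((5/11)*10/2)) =187/400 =0.47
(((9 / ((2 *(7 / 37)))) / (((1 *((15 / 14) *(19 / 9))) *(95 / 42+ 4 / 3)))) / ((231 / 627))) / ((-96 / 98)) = -48951 / 6040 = -8.10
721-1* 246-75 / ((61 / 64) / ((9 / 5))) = 20335 / 61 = 333.36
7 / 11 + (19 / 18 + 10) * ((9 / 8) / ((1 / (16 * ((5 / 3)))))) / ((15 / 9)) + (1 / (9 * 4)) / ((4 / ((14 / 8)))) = 1264973 / 6336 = 199.65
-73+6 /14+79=45 /7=6.43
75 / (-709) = -75 / 709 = -0.11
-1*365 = -365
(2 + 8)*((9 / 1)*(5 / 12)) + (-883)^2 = 1559453 / 2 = 779726.50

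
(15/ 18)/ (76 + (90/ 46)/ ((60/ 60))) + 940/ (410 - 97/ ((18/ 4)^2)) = 411444325/ 176549538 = 2.33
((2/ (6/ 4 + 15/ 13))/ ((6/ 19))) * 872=430768/ 207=2081.00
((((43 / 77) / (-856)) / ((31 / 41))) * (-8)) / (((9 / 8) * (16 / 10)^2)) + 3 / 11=0.28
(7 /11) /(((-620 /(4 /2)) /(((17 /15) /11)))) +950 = 534517381 /562650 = 950.00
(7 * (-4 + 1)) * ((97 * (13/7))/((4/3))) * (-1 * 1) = 11349/4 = 2837.25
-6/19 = -0.32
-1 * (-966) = 966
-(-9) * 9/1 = 81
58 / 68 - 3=-73 / 34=-2.15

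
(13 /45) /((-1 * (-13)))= 1 /45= 0.02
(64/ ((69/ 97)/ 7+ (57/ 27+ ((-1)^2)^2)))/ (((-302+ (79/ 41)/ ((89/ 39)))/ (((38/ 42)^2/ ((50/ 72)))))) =-294398284032/ 3775631555675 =-0.08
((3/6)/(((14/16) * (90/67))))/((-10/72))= -3.06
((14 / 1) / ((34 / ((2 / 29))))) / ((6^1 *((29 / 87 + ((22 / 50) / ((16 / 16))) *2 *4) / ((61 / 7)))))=1525 / 142477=0.01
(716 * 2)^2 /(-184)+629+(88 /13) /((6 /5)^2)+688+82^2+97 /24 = -66628151 /21528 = -3094.95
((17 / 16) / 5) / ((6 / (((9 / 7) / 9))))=0.01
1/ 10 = 0.10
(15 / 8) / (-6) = -5 / 16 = -0.31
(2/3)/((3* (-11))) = -2/99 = -0.02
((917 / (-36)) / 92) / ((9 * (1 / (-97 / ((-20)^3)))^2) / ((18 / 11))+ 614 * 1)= -0.00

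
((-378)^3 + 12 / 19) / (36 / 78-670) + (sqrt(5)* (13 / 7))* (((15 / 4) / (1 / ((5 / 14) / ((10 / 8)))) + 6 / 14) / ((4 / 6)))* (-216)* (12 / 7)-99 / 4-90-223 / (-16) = 3330958855 / 41344-75816* sqrt(5) / 49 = 77107.13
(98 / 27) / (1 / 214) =20972 / 27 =776.74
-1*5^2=-25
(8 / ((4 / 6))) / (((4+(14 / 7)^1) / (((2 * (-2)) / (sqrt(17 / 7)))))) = -8 * sqrt(119) / 17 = -5.13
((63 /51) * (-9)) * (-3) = 567 /17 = 33.35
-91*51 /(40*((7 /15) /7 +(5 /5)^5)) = -13923 /128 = -108.77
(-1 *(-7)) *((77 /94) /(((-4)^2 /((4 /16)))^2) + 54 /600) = 0.63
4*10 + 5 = 45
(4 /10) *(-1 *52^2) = -1081.60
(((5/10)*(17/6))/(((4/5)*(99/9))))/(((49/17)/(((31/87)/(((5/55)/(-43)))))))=-1926185/204624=-9.41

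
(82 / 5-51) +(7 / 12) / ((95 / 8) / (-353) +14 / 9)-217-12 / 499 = -24247018292 / 96509095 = -251.24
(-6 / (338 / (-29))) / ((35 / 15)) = 261 / 1183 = 0.22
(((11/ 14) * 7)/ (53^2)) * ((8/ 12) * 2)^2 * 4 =352/ 25281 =0.01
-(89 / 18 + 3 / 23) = -2101 / 414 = -5.07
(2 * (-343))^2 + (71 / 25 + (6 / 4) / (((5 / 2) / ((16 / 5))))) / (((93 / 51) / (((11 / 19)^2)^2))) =47529649138643 / 100998775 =470596.29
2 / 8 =1 / 4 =0.25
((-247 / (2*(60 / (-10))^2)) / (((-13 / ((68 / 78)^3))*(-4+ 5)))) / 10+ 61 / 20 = 6550565 / 2135484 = 3.07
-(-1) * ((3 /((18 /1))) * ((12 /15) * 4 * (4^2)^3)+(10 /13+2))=426524 /195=2187.30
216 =216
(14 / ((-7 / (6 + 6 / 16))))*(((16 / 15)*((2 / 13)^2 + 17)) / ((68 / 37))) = -106449 / 845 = -125.98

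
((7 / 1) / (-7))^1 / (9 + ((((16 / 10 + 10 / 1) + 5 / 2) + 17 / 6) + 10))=-15 / 539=-0.03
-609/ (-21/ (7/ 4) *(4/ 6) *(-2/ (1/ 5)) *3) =-203/ 80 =-2.54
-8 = -8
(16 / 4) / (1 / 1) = 4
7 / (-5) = -7 / 5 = -1.40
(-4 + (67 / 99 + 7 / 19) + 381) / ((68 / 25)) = 17777575 / 127908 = 138.99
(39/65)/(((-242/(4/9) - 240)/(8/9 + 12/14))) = -44/32949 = -0.00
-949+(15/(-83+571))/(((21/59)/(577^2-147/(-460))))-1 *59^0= 8737143333/314272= 27801.21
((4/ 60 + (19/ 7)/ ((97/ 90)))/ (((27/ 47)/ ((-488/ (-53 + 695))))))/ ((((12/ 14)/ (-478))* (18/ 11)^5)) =2905516755023927/ 17871276690360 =162.58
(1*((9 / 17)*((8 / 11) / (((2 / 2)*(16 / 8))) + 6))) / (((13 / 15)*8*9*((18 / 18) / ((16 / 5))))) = 420 / 2431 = 0.17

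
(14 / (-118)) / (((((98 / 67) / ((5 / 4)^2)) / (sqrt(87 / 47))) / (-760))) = 159125 * sqrt(4089) / 77644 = 131.05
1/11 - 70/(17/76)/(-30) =5903/561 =10.52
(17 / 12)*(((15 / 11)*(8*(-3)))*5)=-2550 / 11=-231.82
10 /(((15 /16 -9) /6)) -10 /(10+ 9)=-6510 /817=-7.97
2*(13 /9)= 26 /9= 2.89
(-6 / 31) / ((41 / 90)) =-540 / 1271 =-0.42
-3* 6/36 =-1/2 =-0.50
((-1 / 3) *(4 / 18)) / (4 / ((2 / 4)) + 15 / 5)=-2 / 297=-0.01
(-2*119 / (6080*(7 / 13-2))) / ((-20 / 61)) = -94367 / 1155200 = -0.08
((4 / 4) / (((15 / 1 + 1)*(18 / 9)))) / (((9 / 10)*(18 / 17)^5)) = 7099285 / 272097792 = 0.03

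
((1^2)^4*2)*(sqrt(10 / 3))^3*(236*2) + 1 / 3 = 1 / 3 + 9440*sqrt(30) / 9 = 5745.33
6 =6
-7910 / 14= -565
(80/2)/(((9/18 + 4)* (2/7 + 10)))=70/81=0.86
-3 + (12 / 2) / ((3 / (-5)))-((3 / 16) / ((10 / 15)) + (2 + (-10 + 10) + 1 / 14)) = -3439 / 224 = -15.35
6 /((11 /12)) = 72 /11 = 6.55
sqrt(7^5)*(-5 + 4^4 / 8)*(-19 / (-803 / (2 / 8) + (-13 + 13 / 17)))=427329*sqrt(7) / 54812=20.63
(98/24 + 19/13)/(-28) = -865/4368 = -0.20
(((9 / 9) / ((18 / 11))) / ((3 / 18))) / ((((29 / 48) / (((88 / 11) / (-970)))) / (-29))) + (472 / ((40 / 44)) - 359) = 78401 / 485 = 161.65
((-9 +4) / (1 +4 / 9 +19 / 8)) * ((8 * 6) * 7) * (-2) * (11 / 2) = 24192 / 5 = 4838.40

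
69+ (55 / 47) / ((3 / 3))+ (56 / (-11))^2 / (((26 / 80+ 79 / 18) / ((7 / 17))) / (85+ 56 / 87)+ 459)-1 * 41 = 477634209775551 / 16342414457347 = 29.23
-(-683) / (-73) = -683 / 73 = -9.36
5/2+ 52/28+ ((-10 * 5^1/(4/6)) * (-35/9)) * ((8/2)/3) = 49549/126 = 393.25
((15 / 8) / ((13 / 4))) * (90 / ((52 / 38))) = 12825 / 338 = 37.94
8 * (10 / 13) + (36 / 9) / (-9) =668 / 117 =5.71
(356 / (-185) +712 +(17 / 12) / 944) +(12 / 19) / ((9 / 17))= 9440432761 / 13272640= 711.27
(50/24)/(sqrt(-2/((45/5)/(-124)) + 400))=25 * sqrt(962)/7696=0.10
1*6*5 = 30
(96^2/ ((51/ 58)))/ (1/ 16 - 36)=-2850816/ 9775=-291.64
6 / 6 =1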